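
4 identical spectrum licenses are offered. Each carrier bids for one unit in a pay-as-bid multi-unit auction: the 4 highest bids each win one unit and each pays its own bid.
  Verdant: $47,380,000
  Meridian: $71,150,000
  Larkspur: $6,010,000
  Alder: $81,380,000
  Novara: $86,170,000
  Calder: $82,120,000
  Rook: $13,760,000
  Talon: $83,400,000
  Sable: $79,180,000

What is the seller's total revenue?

Sorting: 86,170,000 (Novara), 83,400,000 (Talon), 82,120,000 (Calder), 81,380,000 (Alder), 79,180,000 (Sable), 71,150,000 (Meridian), …
Top 4: Novara, Talon, Calder, Alder.
Total revenue = 86,170,000 + 83,400,000 + 82,120,000 + 81,380,000 = $333,070,000.

Total revenue: $333,070,000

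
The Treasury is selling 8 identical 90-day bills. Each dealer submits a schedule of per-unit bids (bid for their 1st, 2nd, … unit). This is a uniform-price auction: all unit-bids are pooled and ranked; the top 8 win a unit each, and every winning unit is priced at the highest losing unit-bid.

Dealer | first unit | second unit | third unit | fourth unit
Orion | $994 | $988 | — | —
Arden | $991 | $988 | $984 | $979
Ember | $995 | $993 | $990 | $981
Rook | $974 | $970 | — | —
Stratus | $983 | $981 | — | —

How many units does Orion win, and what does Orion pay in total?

Orion: 2 units, pays $1,966

Pooled unit-bids ranked (top 8): 995 (Ember-1), 994 (Orion-1), 993 (Ember-2), 991 (Arden-1), 990 (Ember-3), 988 (Orion-2), 988 (Arden-2), 984 (Arden-3)
First bid not allocated: $983.
Orion wins 2 unit(s) at $983 each.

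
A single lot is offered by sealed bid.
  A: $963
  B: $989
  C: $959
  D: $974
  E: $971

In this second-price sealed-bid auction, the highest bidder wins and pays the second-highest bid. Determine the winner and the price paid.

Sorting bids: 989 (B) > 974 (D) > 971 (E) > 963 (A) > 959 (C)
Second-price: B pays D's bid of $974.

B pays $974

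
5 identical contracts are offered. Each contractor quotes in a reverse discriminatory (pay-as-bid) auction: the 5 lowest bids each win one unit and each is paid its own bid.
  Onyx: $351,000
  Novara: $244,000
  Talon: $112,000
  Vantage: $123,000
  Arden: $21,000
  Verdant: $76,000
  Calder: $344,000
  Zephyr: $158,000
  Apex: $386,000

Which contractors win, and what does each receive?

Sorting: 21,000 (Arden), 76,000 (Verdant), 112,000 (Talon), 123,000 (Vantage), 158,000 (Zephyr), 244,000 (Novara), 344,000 (Calder), …
The 5 lowest are Arden, Verdant, Talon, Vantage, Zephyr.
Each winner is paid its own bid: Arden $21,000, Verdant $76,000, Talon $112,000, Vantage $123,000, Zephyr $158,000.

Arden $21,000, Verdant $76,000, Talon $112,000, Vantage $123,000, Zephyr $158,000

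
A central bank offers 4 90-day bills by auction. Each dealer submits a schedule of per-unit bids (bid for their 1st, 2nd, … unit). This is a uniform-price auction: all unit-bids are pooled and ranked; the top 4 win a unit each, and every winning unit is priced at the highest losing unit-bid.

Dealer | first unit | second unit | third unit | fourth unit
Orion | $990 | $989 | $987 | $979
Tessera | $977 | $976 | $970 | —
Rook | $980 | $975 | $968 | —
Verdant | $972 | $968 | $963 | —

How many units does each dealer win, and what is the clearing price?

Orion 3, Rook 1; clearing price $979

Pooled unit-bids ranked (top 4): 990 (Orion-1), 989 (Orion-2), 987 (Orion-3), 980 (Rook-1)
First bid not allocated: $979.
Allocation: Orion 3, Rook 1.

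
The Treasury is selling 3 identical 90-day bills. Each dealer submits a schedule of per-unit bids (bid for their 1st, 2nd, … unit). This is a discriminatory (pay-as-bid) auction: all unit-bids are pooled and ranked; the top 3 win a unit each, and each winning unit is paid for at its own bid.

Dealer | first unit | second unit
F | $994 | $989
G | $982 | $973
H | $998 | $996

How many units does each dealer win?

F 1, H 2

Pooled unit-bids ranked (top 3): 998 (H-1), 996 (H-2), 994 (F-1)
Next rejected bid: $989 (not a price — pay-as-bid).
Allocation: F 1, H 2.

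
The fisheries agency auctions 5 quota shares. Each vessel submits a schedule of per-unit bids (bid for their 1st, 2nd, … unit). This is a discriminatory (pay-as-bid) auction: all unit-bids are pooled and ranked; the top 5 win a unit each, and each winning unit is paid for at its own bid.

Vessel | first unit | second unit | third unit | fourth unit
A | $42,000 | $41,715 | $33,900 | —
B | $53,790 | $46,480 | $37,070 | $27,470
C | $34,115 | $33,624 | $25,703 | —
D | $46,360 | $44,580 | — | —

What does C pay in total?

C pays $0

Pooled unit-bids ranked (top 5): 53,790 (B-1), 46,480 (B-2), 46,360 (D-1), 44,580 (D-2), 42,000 (A-1)
Next rejected bid: $41,715 (not a price — pay-as-bid).
C wins no units.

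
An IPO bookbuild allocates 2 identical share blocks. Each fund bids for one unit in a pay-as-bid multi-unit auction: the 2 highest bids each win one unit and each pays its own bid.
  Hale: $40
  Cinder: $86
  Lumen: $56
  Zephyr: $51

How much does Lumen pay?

Lumen pays $56

Ordering the bids: 86 (Cinder), 56 (Lumen), 51 (Zephyr), 40 (Hale)
Winners (2 units): Cinder, Lumen.
Lumen wins → own bid $56.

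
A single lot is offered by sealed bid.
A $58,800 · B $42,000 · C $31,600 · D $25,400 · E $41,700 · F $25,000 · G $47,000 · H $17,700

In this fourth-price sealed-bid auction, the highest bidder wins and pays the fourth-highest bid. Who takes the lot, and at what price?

A pays $41,700

Sorting bids: 58,800 (A) > 47,000 (G) > 42,000 (B) > 41,700 (E) > 31,600 (C) > 25,400 (D) > …
A wins; payment is bid #4 in the ranking = $41,700.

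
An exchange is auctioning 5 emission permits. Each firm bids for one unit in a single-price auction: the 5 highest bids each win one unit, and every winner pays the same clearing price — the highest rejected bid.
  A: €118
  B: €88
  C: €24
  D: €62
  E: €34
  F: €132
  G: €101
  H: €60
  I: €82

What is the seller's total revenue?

Total revenue: €310

Sorting: 132 (F), 118 (A), 101 (G), 88 (B), 82 (I), 62 (D), 60 (H), …
Top 5: F, A, G, B, I.
Highest unsuccessful bid: €62 → clearing price.
Total revenue = 5 × €62 = €310.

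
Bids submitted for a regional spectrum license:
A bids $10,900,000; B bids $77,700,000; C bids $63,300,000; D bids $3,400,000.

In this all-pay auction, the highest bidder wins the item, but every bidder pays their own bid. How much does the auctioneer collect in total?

Total revenue: $155,300,000

Bids in order: 77,700,000 (B) > 63,300,000 (C) > 10,900,000 (A) > 3,400,000 (D)
B wins with the top bid; all bids are sunk regardless.
Every bidder forfeits their bid regardless of winning.
Revenue = 10,900,000 + 77,700,000 + 63,300,000 + 3,400,000 = $155,300,000.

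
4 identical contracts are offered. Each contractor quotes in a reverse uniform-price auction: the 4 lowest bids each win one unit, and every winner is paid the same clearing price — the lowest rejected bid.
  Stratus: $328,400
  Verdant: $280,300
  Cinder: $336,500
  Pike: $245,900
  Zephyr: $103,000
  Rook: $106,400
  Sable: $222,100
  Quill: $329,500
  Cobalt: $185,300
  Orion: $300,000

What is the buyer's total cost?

Ordering the bids: 103,000 (Zephyr), 106,400 (Rook), 185,300 (Cobalt), 222,100 (Sable), 245,900 (Pike), 280,300 (Verdant), …
The 4 lowest are Zephyr, Rook, Cobalt, Sable.
Lowest unsuccessful bid: $245,900 → clearing price.
Total cost = 4 × $245,900 = $983,600.

Total cost: $983,600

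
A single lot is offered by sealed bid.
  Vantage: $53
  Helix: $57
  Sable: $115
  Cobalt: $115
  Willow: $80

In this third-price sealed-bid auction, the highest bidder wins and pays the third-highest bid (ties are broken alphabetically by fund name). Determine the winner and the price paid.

Sorting bids: 115 (Cobalt) > 115 (Sable) > 80 (Willow) > 57 (Helix) > 53 (Vantage)
Cobalt and Sable tie at $115; tie-break gives it to Cobalt.
Cobalt is highest; pays the third-highest bid, $80.

Cobalt pays $80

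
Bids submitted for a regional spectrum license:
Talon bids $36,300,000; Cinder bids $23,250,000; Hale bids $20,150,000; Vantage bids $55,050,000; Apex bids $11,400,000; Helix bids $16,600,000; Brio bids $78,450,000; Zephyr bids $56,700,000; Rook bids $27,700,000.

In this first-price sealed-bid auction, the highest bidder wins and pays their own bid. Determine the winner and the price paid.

Brio pays $78,450,000

Rule: the highest bidder wins and pays their own bid.
Sorting bids: 78,450,000 (Brio) > 56,700,000 (Zephyr) > 55,050,000 (Vantage) > 36,300,000 (Talon) > 27,700,000 (Rook) > 23,250,000 (Cinder) > …
First-price: Brio pays what they bid, $78,450,000.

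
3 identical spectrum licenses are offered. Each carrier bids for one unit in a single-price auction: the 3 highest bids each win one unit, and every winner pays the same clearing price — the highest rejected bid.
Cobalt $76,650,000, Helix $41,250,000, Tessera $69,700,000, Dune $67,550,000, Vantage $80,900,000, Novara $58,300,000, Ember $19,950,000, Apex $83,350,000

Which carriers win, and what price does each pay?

Sorting: 83,350,000 (Apex), 80,900,000 (Vantage), 76,650,000 (Cobalt), 69,700,000 (Tessera), 67,550,000 (Dune), …
The 3 highest are Apex, Vantage, Cobalt.
Highest unsuccessful bid: $69,700,000 → clearing price.

Apex, Vantage, Cobalt; each pays $69,700,000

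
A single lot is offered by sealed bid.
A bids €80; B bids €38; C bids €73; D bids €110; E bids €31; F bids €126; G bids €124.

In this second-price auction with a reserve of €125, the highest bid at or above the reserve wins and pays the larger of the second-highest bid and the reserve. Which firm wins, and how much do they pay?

F pays €125

Bids in order: 126 (F) > 124 (G) > 110 (D) > 80 (A) > 73 (C) > 38 (B) > …
Highest eligible bid: F at €126.
max(second-highest €124, reserve €125) = €125.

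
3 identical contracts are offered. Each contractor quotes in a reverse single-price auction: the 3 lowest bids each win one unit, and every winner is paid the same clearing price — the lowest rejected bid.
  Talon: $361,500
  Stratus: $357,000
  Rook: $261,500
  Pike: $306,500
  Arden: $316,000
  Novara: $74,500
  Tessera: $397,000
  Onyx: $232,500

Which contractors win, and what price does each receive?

Novara, Onyx, Rook; each is paid $306,500

Ordering the bids: 74,500 (Novara), 232,500 (Onyx), 261,500 (Rook), 306,500 (Pike), 316,000 (Arden), …
Winners (3 units): Novara, Onyx, Rook.
Lowest unsuccessful bid: $306,500 → clearing price.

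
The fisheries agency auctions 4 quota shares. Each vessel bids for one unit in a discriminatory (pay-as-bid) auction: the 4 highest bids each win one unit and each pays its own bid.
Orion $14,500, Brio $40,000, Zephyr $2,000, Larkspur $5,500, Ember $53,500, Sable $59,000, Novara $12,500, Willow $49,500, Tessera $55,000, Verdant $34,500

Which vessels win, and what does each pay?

Sable $59,000, Tessera $55,000, Ember $53,500, Willow $49,500

Bids ranked high→low: 59,000 (Sable), 55,000 (Tessera), 53,500 (Ember), 49,500 (Willow), 40,000 (Brio), 34,500 (Verdant), …
The 4 highest are Sable, Tessera, Ember, Willow.
Each winner pays its own bid: Sable $59,000, Tessera $55,000, Ember $53,500, Willow $49,500.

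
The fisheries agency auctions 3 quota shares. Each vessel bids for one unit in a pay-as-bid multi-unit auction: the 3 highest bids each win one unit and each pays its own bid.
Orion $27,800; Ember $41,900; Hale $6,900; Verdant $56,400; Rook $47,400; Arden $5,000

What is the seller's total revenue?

Bids ranked high→low: 56,400 (Verdant), 47,400 (Rook), 41,900 (Ember), 27,800 (Orion), 6,900 (Hale), …
The 3 highest are Verdant, Rook, Ember.
Total revenue = 56,400 + 47,400 + 41,900 = $145,700.

Total revenue: $145,700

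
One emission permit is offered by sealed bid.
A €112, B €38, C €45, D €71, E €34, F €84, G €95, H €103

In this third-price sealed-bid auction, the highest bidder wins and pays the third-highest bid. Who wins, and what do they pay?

Third-price sealed-bid auction: the highest bidder wins and pays the third-highest bid.
Bids ranked: 112 (A) > 103 (H) > 95 (G) > 84 (F) > 71 (D) > 45 (C) > …
A is highest; pays the third-highest bid, €95.

A pays €95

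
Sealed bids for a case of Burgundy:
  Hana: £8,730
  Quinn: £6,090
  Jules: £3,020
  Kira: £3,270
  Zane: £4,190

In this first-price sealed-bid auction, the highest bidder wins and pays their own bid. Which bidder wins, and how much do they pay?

Sorting bids: 8,730 (Hana) > 6,090 (Quinn) > 4,190 (Zane) > 3,270 (Kira) > 3,020 (Jules)
Hana is highest → pays own bid, £8,730.

Hana pays £8,730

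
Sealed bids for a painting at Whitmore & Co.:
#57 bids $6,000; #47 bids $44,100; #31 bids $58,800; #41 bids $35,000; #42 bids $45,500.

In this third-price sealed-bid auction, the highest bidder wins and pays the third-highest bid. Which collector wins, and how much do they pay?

Rule: the highest bidder wins and pays the third-highest bid.
Bids in order: 58,800 (#31) > 45,500 (#42) > 44,100 (#47) > 35,000 (#41) > 6,000 (#57)
#31 is highest; pays the third-highest bid, $44,100.

#31 pays $44,100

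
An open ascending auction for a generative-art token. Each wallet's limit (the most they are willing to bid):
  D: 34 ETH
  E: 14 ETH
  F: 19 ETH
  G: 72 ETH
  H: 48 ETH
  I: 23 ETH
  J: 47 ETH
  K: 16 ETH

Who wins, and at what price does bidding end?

G wins at 48 ETH

Sorting limits: 72 (G) > 48 (H) > 47 (J) > 34 (D) > 23 (I) > 19 (F) > …
Once the price passes 48 ETH, only G is left; the hammer falls at H's limit of 48 ETH.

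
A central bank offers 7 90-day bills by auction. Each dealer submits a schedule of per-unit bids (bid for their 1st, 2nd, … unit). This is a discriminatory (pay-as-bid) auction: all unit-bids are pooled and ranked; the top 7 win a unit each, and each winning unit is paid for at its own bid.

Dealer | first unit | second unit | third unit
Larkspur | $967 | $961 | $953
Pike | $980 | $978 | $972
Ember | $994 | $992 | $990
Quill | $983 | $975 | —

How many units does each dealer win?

Ember 3, Pike 2, Quill 2

Merging the schedules and taking the best 7: 994 (Ember-1), 992 (Ember-2), 990 (Ember-3), 983 (Quill-1), 980 (Pike-1), 978 (Pike-2), 975 (Quill-2)
Next rejected bid: $972 (not a price — pay-as-bid).
Allocation: Ember 3, Pike 2, Quill 2.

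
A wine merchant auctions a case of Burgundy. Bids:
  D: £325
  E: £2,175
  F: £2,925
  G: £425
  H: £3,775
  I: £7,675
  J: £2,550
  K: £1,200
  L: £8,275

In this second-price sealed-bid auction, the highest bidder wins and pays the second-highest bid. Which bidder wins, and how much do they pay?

L pays £7,675

Bids in order: 8,275 (L) > 7,675 (I) > 3,775 (H) > 2,925 (F) > 2,550 (J) > 2,175 (E) > …
L is highest; pays the second-highest bid, £7,675.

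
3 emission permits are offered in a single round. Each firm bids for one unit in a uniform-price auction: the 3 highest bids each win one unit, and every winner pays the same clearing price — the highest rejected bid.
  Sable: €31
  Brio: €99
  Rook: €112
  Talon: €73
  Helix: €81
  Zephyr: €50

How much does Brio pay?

Bids ranked high→low: 112 (Rook), 99 (Brio), 81 (Helix), 73 (Talon), 50 (Zephyr), …
Top 3: Rook, Brio, Helix.
First losing bid is Talon's €73, which sets the uniform price.
Brio wins → pays €73.

Brio pays €73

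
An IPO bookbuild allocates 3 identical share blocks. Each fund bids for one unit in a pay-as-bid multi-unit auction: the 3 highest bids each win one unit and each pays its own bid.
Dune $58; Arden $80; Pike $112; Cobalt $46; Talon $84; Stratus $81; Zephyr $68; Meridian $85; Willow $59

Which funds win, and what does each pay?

Sorting: 112 (Pike), 85 (Meridian), 84 (Talon), 81 (Stratus), 80 (Arden), …
Winners (3 units): Pike, Meridian, Talon.
Each winner pays its own bid: Pike $112, Meridian $85, Talon $84.

Pike $112, Meridian $85, Talon $84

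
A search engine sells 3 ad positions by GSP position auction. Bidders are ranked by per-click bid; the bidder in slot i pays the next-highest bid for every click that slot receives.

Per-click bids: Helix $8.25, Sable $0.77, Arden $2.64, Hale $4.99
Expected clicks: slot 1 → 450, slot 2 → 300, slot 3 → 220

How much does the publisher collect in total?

Total revenue: $3206.90

Per-click bids in order: $8.25 (Helix) > $4.99 (Hale) > $2.64 (Arden) > $0.77 (Sable)
Slot 1: Helix pays $4.99 × 450 = $2245.50
Slot 2: Hale pays $2.64 × 300 = $792.00
Slot 3: Arden pays $0.77 × 220 = $169.40
Total = $3206.90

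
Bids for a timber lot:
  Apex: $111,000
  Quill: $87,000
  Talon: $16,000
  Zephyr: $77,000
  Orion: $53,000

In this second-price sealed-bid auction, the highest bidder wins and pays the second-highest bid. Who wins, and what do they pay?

Apex pays $87,000

Second-price sealed-bid auction: the highest bidder wins and pays the second-highest bid.
Bids in order: 111,000 (Apex) > 87,000 (Quill) > 77,000 (Zephyr) > 53,000 (Orion) > 16,000 (Talon)
Apex is highest; pays the second-highest bid, $87,000.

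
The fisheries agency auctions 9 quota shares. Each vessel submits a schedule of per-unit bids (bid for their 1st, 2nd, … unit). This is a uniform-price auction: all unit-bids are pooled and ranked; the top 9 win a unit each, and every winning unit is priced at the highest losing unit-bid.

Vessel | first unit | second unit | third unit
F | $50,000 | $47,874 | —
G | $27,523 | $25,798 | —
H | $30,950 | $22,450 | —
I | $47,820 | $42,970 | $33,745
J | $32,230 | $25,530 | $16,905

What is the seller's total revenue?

Total revenue: $229,770

Pooled unit-bids ranked (top 9): 50,000 (F-1), 47,874 (F-2), 47,820 (I-1), 42,970 (I-2), 33,745 (I-3), 32,230 (J-1), 30,950 (H-1), 27,523 (G-1), 25,798 (G-2)
The (k+1)-th unit-bid is $25,530.
Allocation: F 2, G 2, H 1, I 3, J 1. Every unit priced at $25,530.
Revenue = 9 × 25,530 = $229,770.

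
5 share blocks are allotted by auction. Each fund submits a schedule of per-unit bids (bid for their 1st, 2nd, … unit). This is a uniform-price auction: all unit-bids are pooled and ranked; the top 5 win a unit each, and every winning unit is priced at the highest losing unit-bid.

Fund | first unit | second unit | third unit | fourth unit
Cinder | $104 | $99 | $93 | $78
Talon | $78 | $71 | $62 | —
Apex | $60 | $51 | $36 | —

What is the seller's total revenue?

Pooled unit-bids ranked (top 5): 104 (Cinder-1), 99 (Cinder-2), 93 (Cinder-3), 78 (Cinder-4), 78 (Talon-1)
Highest rejected unit-bid = $71.
Allocation: Cinder 4, Talon 1. Every unit priced at $71.
Revenue = 5 × 71 = $355.

Total revenue: $355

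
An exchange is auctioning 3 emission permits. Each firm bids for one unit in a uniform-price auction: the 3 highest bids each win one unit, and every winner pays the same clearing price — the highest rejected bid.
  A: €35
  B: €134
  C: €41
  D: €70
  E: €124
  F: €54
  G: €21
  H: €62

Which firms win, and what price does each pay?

Sorting: 134 (B), 124 (E), 70 (D), 62 (H), 54 (F), …
The 3 highest are B, E, D.
Highest unsuccessful bid: €62 → clearing price.

B, E, D; each pays €62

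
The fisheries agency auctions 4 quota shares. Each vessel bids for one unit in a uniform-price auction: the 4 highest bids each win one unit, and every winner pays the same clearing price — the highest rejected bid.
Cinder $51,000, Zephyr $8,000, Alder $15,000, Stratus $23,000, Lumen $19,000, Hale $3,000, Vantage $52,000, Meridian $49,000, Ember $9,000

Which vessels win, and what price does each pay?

Vantage, Cinder, Meridian, Stratus; each pays $19,000

Sorting: 52,000 (Vantage), 51,000 (Cinder), 49,000 (Meridian), 23,000 (Stratus), 19,000 (Lumen), 15,000 (Alder), …
The 4 highest are Vantage, Cinder, Meridian, Stratus.
First losing bid is Lumen's $19,000, which sets the uniform price.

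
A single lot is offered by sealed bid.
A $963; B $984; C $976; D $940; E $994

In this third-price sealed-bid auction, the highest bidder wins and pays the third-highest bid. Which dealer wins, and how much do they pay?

Rule: the highest bidder wins and pays the third-highest bid.
Bids in order: 994 (E) > 984 (B) > 976 (C) > 963 (A) > 940 (D)
E is highest; pays the third-highest bid, $976.

E pays $976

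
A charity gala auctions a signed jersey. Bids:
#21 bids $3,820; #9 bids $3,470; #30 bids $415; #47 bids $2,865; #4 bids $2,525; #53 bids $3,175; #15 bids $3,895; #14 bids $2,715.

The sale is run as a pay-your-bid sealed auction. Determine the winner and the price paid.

#15 pays $3,895

Bids ranked: 3,895 (#15) > 3,820 (#21) > 3,470 (#9) > 3,175 (#53) > 2,865 (#47) > 2,715 (#14) > …
#15 is highest → pays own bid, $3,895.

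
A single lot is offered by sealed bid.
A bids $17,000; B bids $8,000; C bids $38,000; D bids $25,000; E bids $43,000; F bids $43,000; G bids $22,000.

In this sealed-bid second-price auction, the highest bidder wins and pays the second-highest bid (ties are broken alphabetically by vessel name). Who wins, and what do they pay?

Sealed-bid second-price auction: the highest bidder wins and pays the second-highest bid.
Bids in order: 43,000 (E) > 43,000 (F) > 38,000 (C) > 25,000 (D) > 22,000 (G) > 17,000 (A) > …
Tie at $43,000 → E wins by tie-break.
Second-price: E pays F's bid of $43,000.

E pays $43,000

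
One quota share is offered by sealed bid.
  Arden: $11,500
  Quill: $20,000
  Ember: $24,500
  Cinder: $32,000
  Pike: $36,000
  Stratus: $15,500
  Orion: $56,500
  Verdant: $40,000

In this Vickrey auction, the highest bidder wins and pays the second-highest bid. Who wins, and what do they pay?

Bids ranked: 56,500 (Orion) > 40,000 (Verdant) > 36,000 (Pike) > 32,000 (Cinder) > 24,500 (Ember) > 20,000 (Quill) > …
Orion wins with the highest bid; price is set by the runner-up at $40,000.

Orion pays $40,000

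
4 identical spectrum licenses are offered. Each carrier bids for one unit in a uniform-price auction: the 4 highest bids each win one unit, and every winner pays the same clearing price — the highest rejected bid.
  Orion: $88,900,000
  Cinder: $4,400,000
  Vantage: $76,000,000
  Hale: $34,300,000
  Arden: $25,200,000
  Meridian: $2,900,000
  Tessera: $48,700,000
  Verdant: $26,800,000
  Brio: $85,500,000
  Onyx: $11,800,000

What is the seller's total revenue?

Bids ranked high→low: 88,900,000 (Orion), 85,500,000 (Brio), 76,000,000 (Vantage), 48,700,000 (Tessera), 34,300,000 (Hale), 26,800,000 (Verdant), …
Top 4: Orion, Brio, Vantage, Tessera.
Clearing price = highest rejected bid = $34,300,000.
Total revenue = 4 × $34,300,000 = $137,200,000.

Total revenue: $137,200,000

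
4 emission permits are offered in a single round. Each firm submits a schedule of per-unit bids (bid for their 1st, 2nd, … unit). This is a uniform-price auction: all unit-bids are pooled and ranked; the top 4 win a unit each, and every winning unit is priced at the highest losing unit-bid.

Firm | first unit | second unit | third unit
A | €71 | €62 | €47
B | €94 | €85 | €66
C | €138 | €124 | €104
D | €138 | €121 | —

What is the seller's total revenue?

Merging the schedules and taking the best 4: 138 (C-1), 138 (D-1), 124 (C-2), 121 (D-2)
Highest rejected unit-bid = €104.
Allocation: C 2, D 2. Every unit priced at €104.
Revenue = 4 × 104 = €416.

Total revenue: €416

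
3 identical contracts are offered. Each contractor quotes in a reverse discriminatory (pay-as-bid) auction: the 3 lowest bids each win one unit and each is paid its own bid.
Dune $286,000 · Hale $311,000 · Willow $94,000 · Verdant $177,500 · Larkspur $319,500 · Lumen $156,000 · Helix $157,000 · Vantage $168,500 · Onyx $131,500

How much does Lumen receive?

Lumen is paid $156,000

Bids ranked low→high: 94,000 (Willow), 131,500 (Onyx), 156,000 (Lumen), 157,000 (Helix), 168,500 (Vantage), …
Lowest 3: Willow, Onyx, Lumen.
Lumen wins → own bid $156,000.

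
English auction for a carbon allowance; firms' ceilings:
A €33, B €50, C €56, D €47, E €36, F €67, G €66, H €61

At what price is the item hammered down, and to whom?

F wins at €66

Ascending (English) auction: the price rises until one bidder remains; the winner pays the price at which the last rival dropped out.
Limits in order: 67 (F) > 66 (G) > 61 (H) > 56 (C) > 50 (B) > 47 (D) > …
G is the last rival to drop out, at €66; F remains and wins at that price.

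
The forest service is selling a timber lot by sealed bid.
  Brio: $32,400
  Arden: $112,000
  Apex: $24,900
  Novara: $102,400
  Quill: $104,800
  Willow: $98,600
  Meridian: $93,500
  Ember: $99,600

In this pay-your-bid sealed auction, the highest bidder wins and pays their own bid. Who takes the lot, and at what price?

Arden pays $112,000

Bids ranked: 112,000 (Arden) > 104,800 (Quill) > 102,400 (Novara) > 99,600 (Ember) > 98,600 (Willow) > 93,500 (Meridian) > …
Arden is highest → pays own bid, $112,000.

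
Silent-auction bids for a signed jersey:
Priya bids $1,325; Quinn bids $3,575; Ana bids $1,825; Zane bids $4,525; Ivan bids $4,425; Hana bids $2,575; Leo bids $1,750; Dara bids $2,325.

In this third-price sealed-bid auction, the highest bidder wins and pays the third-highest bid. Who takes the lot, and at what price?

Zane pays $3,575

Sorting bids: 4,525 (Zane) > 4,425 (Ivan) > 3,575 (Quinn) > 2,575 (Hana) > 2,325 (Dara) > 1,825 (Ana) > …
Zane wins; payment is bid #3 in the ranking = $3,575.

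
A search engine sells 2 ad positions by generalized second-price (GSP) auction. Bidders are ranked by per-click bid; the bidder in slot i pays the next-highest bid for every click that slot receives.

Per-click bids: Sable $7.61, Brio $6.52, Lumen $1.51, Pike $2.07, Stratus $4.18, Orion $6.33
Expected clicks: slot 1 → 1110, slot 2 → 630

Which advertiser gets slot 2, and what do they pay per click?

Brio; $6.33 per click

Per-click bids in order: $7.61 (Sable) > $6.52 (Brio) > $6.33 (Orion) > …
Slot 2 goes to the second-ranked bidder, Brio, who pays the next bid down: $6.33/click.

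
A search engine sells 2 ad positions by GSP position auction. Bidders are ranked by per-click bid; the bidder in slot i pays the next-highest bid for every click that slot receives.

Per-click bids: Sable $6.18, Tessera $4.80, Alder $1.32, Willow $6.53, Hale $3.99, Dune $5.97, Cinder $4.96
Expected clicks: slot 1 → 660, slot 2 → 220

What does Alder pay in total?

Alder pays $0.00

Ranked by bid: $6.53 (Willow) > $6.18 (Sable) > $5.97 (Dune) > …
Alder ranks below slot 2 → no slot, pays nothing.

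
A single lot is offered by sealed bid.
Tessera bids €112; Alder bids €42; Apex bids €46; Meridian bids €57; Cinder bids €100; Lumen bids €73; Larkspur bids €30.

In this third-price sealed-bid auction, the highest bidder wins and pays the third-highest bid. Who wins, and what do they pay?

Third-price sealed-bid auction: the highest bidder wins and pays the third-highest bid.
Sorting bids: 112 (Tessera) > 100 (Cinder) > 73 (Lumen) > 57 (Meridian) > 46 (Apex) > 42 (Alder) > …
Tessera wins; payment is bid #3 in the ranking = €73.

Tessera pays €73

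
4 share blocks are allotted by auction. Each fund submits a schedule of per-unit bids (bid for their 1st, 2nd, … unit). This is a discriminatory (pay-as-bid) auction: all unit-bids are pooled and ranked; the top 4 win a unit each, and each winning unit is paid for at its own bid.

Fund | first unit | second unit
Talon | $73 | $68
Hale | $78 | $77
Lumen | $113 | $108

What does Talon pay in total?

Talon pays $0

All unit-bids, highest first — top 4: 113 (Lumen-1), 108 (Lumen-2), 78 (Hale-1), 77 (Hale-2)
Next rejected bid: $73 (not a price — pay-as-bid).
Talon wins no units.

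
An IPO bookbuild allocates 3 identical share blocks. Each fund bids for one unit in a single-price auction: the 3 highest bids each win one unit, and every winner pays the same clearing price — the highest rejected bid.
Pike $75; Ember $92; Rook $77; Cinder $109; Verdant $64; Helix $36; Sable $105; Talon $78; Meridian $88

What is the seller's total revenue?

Bids ranked high→low: 109 (Cinder), 105 (Sable), 92 (Ember), 88 (Meridian), 78 (Talon), …
Top 3: Cinder, Sable, Ember.
Highest unsuccessful bid: $88 → clearing price.
Total revenue = 3 × $88 = $264.

Total revenue: $264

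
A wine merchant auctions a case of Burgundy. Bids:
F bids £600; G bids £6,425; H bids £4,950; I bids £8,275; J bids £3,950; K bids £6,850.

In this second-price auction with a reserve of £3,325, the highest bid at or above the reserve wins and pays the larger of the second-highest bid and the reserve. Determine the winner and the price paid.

I pays £6,850

Bids in order: 8,275 (I) > 6,850 (K) > 6,425 (G) > 4,950 (H) > 3,950 (J) > 600 (F)
I has the top bid at or above the reserve (£8,275).
max(second-highest £6,850, reserve £3,325) = £6,850; the reserve does not bind.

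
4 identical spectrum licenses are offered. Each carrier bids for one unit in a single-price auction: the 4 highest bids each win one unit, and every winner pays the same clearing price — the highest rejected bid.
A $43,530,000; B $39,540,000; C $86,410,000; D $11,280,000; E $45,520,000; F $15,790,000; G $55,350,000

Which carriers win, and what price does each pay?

C, G, E, A; each pays $39,540,000

Ordering the bids: 86,410,000 (C), 55,350,000 (G), 45,520,000 (E), 43,530,000 (A), 39,540,000 (B), 15,790,000 (F), …
Winners (4 units): C, G, E, A.
Highest unsuccessful bid: $39,540,000 → clearing price.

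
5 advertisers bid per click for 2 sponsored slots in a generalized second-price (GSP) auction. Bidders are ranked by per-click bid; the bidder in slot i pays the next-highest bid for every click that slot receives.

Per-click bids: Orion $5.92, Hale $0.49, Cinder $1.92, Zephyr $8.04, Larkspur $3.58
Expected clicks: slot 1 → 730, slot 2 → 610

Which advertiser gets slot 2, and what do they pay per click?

Per-click bids in order: $8.04 (Zephyr) > $5.92 (Orion) > $3.58 (Larkspur) > …
Slot 2 goes to the second-ranked bidder, Orion, who pays the next bid down: $3.58/click.

Orion; $3.58 per click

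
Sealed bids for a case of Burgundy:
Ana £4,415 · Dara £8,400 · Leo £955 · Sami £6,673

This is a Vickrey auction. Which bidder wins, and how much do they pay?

Dara pays £6,673

Bids in order: 8,400 (Dara) > 6,673 (Sami) > 4,415 (Ana) > 955 (Leo)
Second-price: Dara pays Sami's bid of £6,673.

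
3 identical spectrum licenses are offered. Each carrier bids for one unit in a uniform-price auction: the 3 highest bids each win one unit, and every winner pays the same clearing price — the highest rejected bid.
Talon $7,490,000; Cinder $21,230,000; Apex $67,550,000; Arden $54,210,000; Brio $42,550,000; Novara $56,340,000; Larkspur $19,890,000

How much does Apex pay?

Apex pays $42,550,000

Bids ranked high→low: 67,550,000 (Apex), 56,340,000 (Novara), 54,210,000 (Arden), 42,550,000 (Brio), 21,230,000 (Cinder), …
Top 3: Apex, Novara, Arden.
Clearing price = highest rejected bid = $42,550,000.
Apex wins → pays $42,550,000.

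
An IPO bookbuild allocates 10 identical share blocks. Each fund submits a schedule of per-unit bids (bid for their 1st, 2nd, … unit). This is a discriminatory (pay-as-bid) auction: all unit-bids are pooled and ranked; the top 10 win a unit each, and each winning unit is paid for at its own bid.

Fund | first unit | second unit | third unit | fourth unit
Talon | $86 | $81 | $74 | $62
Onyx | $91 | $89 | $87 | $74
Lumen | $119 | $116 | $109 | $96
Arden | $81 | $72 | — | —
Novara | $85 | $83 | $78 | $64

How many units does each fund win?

All unit-bids, highest first — top 10: 119 (Lumen-1), 116 (Lumen-2), 109 (Lumen-3), 96 (Lumen-4), 91 (Onyx-1), 89 (Onyx-2), 87 (Onyx-3), 86 (Talon-1), 85 (Novara-1), 83 (Novara-2)
Next rejected bid: $81 (not a price — pay-as-bid).
Allocation: Lumen 4, Novara 2, Onyx 3, Talon 1.

Lumen 4, Novara 2, Onyx 3, Talon 1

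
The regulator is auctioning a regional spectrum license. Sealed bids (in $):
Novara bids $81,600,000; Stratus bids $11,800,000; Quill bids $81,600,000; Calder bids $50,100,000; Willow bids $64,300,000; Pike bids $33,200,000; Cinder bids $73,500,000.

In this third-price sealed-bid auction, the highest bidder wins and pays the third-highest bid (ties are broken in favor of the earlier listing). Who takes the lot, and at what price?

Novara pays $73,500,000

Sorting bids: 81,600,000 (Novara) > 81,600,000 (Quill) > 73,500,000 (Cinder) > 64,300,000 (Willow) > 50,100,000 (Calder) > 33,200,000 (Pike) > …
Tie at $81,600,000 → Novara wins by tie-break.
Novara wins; payment is bid #3 in the ranking = $73,500,000.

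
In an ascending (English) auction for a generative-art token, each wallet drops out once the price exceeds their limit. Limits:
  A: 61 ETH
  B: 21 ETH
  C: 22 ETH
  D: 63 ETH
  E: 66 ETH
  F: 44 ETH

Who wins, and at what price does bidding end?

Limits in order: 66 (E) > 63 (D) > 61 (A) > 44 (F) > 22 (C) > 21 (B)
Once the price passes 63 ETH, only E is left; the hammer falls at D's limit of 63 ETH.

E wins at 63 ETH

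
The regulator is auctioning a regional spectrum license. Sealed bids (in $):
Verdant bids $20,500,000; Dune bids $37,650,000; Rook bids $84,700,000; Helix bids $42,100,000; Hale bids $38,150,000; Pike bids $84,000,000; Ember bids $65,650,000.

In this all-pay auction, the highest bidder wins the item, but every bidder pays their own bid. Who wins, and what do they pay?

Rook pays $84,700,000

Bids ranked: 84,700,000 (Rook) > 84,000,000 (Pike) > 65,650,000 (Ember) > 42,100,000 (Helix) > 38,150,000 (Hale) > 37,650,000 (Dune) > …
Rook wins with the top bid; all bids are sunk regardless.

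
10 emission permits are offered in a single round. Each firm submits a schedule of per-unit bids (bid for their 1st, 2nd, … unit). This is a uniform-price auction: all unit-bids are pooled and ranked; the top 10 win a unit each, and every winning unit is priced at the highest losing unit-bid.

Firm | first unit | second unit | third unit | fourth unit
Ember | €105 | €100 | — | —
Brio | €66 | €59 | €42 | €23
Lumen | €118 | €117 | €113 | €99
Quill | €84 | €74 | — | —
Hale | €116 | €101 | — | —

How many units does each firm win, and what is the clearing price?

Merging the schedules and taking the best 10: 118 (Lumen-1), 117 (Lumen-2), 116 (Hale-1), 113 (Lumen-3), 105 (Ember-1), 101 (Hale-2), 100 (Ember-2), 99 (Lumen-4), 84 (Quill-1), 74 (Quill-2)
Highest rejected unit-bid = €66.
Allocation: Ember 2, Hale 2, Lumen 4, Quill 2.

Ember 2, Hale 2, Lumen 4, Quill 2; clearing price €66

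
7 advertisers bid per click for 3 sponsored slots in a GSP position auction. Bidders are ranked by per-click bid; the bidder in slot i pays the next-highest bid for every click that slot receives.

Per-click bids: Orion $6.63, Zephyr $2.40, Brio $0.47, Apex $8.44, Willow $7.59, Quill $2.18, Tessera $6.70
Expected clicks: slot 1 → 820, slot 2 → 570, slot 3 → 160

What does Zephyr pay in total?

Zephyr pays $0.00

Ranked by bid: $8.44 (Apex) > $7.59 (Willow) > $6.70 (Tessera) > $6.63 (Orion) > …
Zephyr ranks below slot 3 → no slot, pays nothing.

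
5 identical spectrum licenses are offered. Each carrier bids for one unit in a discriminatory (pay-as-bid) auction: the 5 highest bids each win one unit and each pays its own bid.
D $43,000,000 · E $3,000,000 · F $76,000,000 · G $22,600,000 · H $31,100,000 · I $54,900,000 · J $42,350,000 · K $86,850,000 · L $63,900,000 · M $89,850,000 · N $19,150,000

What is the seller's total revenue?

Total revenue: $371,500,000

Ordering the bids: 89,850,000 (M), 86,850,000 (K), 76,000,000 (F), 63,900,000 (L), 54,900,000 (I), 43,000,000 (D), 42,350,000 (J), …
The 5 highest are M, K, F, L, I.
Total revenue = 89,850,000 + 86,850,000 + 76,000,000 + 63,900,000 + 54,900,000 = $371,500,000.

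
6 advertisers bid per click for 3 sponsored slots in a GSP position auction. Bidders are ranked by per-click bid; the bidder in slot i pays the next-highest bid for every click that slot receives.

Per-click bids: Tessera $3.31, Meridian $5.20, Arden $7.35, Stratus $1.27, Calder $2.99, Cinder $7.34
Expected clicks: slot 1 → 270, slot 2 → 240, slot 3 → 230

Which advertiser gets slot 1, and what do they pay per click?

Per-click bids in order: $7.35 (Arden) > $7.34 (Cinder) > $5.20 (Meridian) > $3.31 (Tessera) > …
Slot 1 goes to the first-ranked bidder, Arden, who pays the next bid down: $7.34/click.

Arden; $7.34 per click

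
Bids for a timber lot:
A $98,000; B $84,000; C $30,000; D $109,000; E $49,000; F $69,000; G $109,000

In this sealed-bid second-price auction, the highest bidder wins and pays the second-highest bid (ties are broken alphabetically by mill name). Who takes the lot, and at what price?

D pays $109,000

Rule: the highest bidder wins and pays the second-highest bid.
Sorting bids: 109,000 (D) > 109,000 (G) > 98,000 (A) > 84,000 (B) > 69,000 (F) > 49,000 (E) > …
Tie at $109,000 → D wins by tie-break.
D is highest; pays the second-highest bid, $109,000.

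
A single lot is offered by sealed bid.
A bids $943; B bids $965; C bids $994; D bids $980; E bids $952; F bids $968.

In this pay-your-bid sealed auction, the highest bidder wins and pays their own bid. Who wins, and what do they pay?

Rule: the highest bidder wins and pays their own bid.
Bids in order: 994 (C) > 980 (D) > 968 (F) > 965 (B) > 952 (E) > 943 (A)
First-price: C pays what they bid, $994.

C pays $994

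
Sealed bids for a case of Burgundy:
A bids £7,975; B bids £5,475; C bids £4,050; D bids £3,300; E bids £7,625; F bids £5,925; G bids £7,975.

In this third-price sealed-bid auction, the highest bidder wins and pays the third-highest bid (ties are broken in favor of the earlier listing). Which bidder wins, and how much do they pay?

A pays £7,625

Bids in order: 7,975 (A) > 7,975 (G) > 7,625 (E) > 5,925 (F) > 5,475 (B) > 4,050 (C) > …
Tie at £7,975 → A wins by tie-break.
A wins; payment is bid #3 in the ranking = £7,625.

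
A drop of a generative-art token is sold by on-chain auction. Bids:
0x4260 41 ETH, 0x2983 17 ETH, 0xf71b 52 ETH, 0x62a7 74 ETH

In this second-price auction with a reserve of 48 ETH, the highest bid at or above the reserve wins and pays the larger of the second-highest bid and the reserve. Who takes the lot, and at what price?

Sorting bids: 74 (0x62a7) > 52 (0xf71b) > 41 (0x4260) > 17 (0x2983)
Highest eligible bid: 0x62a7 at 74 ETH.
max(second-highest 52 ETH, reserve 48 ETH) = 52 ETH; the reserve does not bind.

0x62a7 pays 52 ETH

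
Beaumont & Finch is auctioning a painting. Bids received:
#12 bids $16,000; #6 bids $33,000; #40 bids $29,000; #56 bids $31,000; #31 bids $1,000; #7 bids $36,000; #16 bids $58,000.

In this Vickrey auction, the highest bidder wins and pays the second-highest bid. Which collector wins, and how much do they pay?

#16 pays $36,000

Vickrey auction: the highest bidder wins and pays the second-highest bid.
Sorting bids: 58,000 (#16) > 36,000 (#7) > 33,000 (#6) > 31,000 (#56) > 29,000 (#40) > 16,000 (#12) > …
Second-price: #16 pays #7's bid of $36,000.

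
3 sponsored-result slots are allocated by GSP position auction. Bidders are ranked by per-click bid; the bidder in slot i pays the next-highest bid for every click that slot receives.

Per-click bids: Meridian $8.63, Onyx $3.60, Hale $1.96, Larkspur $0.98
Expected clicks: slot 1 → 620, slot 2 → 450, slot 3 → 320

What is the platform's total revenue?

Sorting advertisers: $8.63 (Meridian) > $3.60 (Onyx) > $1.96 (Hale) > $0.98 (Larkspur)
Slot 1: Meridian pays $3.60 × 620 = $2232.00
Slot 2: Onyx pays $1.96 × 450 = $882.00
Slot 3: Hale pays $0.98 × 320 = $313.60
Total = $3427.60

Total revenue: $3427.60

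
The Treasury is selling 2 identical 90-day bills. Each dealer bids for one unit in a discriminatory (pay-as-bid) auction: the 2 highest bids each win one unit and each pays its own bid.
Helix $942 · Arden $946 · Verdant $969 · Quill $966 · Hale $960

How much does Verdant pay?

Verdant pays $969

Ordering the bids: 969 (Verdant), 966 (Quill), 960 (Hale), 946 (Arden), …
Top 2: Verdant, Quill.
Verdant wins → own bid $969.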